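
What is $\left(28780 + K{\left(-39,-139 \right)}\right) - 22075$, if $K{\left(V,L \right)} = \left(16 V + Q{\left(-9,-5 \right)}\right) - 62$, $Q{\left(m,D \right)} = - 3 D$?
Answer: $6034$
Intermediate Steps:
$K{\left(V,L \right)} = -47 + 16 V$ ($K{\left(V,L \right)} = \left(16 V - -15\right) - 62 = \left(16 V + 15\right) - 62 = \left(15 + 16 V\right) - 62 = -47 + 16 V$)
$\left(28780 + K{\left(-39,-139 \right)}\right) - 22075 = \left(28780 + \left(-47 + 16 \left(-39\right)\right)\right) - 22075 = \left(28780 - 671\right) - 22075 = 28109 - 22075 = 6034$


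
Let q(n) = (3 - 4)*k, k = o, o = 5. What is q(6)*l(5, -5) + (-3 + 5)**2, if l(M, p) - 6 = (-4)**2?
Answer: -106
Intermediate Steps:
k = 5
q(n) = -5 (q(n) = (3 - 4)*5 = -1*5 = -5)
l(M, p) = 22 (l(M, p) = 6 + (-4)**2 = 6 + 16 = 22)
q(6)*l(5, -5) + (-3 + 5)**2 = -5*22 + (-3 + 5)**2 = -110 + 2**2 = -110 + 4 = -106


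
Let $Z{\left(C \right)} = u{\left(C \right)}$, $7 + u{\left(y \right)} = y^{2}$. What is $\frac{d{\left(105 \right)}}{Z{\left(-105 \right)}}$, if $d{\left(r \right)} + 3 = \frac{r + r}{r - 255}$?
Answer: $- \frac{11}{27545} \approx -0.00039935$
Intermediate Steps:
$u{\left(y \right)} = -7 + y^{2}$
$d{\left(r \right)} = -3 + \frac{2 r}{-255 + r}$ ($d{\left(r \right)} = -3 + \frac{r + r}{r - 255} = -3 + \frac{2 r}{-255 + r}$)
$Z{\left(C \right)} = -7 + C^{2}$
$\frac{d{\left(105 \right)}}{Z{\left(-105 \right)}} = \frac{\frac{1}{-255 + 105} \left(765 - 105\right)}{-7 + \left(-105\right)^{2}} = \frac{\frac{1}{-150} \left(765 - 105\right)}{-7 + 11025} = \frac{\left(- \frac{1}{150}\right) 660}{11018} = \left(- \frac{22}{5}\right) \frac{1}{11018} = - \frac{11}{27545}$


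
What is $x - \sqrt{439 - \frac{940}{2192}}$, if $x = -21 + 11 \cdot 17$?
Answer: $166 - \frac{\sqrt{32926169}}{274} \approx 145.06$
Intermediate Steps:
$x = 166$ ($x = -21 + 187 = 166$)
$x - \sqrt{439 - \frac{940}{2192}} = 166 - \sqrt{439 - \frac{940}{2192}} = 166 - \sqrt{439 - \frac{235}{548}} = 166 - \sqrt{\frac{240337}{548}} = 166 - \frac{\sqrt{32926169}}{274}$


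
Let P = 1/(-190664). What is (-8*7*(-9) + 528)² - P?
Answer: 203061735937/190664 ≈ 1.0650e+6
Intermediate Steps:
P = -1/190664 ≈ -5.2448e-6
(-8*7*(-9) + 528)² - P = (-8*7*(-9) + 528)² - 1*(-1/190664) = (-56*(-9) + 528)² + 1/190664 = (504 + 528)² + 1/190664 = 1032² + 1/190664 = 1065024 + 1/190664 = 203061735937/190664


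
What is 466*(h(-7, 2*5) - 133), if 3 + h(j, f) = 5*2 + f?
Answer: -54056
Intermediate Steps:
h(j, f) = 7 + f (h(j, f) = -3 + (5*2 + f) = -3 + (10 + f) = 7 + f)
466*(h(-7, 2*5) - 133) = 466*((7 + 2*5) - 133) = 466*((7 + 10) - 133) = 466*(17 - 133) = 466*(-116) = -54056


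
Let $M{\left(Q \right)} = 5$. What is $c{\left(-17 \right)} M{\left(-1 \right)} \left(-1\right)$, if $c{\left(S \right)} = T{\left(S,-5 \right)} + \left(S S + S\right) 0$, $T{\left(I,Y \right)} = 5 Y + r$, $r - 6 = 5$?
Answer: $70$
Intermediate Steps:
$r = 11$ ($r = 6 + 5 = 11$)
$T{\left(I,Y \right)} = 11 + 5 Y$ ($T{\left(I,Y \right)} = 5 Y + 11 = 11 + 5 Y$)
$c{\left(S \right)} = -14$ ($c{\left(S \right)} = \left(11 + 5 \left(-5\right)\right) + \left(S S + S\right) 0 = \left(11 - 25\right) + \left(S^{2} + S\right) 0 = -14 + \left(S + S^{2}\right) 0 = -14 + 0 = -14$)
$c{\left(-17 \right)} M{\left(-1 \right)} \left(-1\right) = - 14 \cdot 5 \left(-1\right) = \left(-14\right) \left(-5\right) = 70$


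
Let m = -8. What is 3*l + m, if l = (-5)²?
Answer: 67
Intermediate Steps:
l = 25
3*l + m = 3*25 - 8 = 75 - 8 = 67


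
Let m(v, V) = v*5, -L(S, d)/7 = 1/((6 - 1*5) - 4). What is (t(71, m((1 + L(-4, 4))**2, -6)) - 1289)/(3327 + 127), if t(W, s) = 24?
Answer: -115/314 ≈ -0.36624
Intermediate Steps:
L(S, d) = 7/3 (L(S, d) = -7/((6 - 1*5) - 4) = -7/((6 - 5) - 4) = -7/(1 - 4) = -7/(-3) = -7*(-1/3) = 7/3)
m(v, V) = 5*v
(t(71, m((1 + L(-4, 4))**2, -6)) - 1289)/(3327 + 127) = (24 - 1289)/(3327 + 127) = -1265/3454 = -1265*1/3454 = -115/314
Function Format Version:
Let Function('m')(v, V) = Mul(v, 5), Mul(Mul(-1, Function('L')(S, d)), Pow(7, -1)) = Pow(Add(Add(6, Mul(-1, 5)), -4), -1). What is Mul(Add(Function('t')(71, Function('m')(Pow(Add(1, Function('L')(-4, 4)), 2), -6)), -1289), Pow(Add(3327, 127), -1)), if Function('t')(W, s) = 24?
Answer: Rational(-115, 314) ≈ -0.36624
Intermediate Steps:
Function('L')(S, d) = Rational(7, 3) (Function('L')(S, d) = Mul(-7, Pow(Add(Add(6, Mul(-1, 5)), -4), -1)) = Mul(-7, Pow(Add(Add(6, -5), -4), -1)) = Mul(-7, Pow(Add(1, -4), -1)) = Mul(-7, Pow(-3, -1)) = Mul(-7, Rational(-1, 3)) = Rational(7, 3))
Function('m')(v, V) = Mul(5, v)
Mul(Add(Function('t')(71, Function('m')(Pow(Add(1, Function('L')(-4, 4)), 2), -6)), -1289), Pow(Add(3327, 127), -1)) = Mul(Add(24, -1289), Pow(Add(3327, 127), -1)) = Mul(-1265, Pow(3454, -1)) = Mul(-1265, Rational(1, 3454)) = Rational(-115, 314)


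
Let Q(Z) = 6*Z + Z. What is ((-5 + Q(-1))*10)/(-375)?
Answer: 8/25 ≈ 0.32000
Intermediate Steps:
Q(Z) = 7*Z
((-5 + Q(-1))*10)/(-375) = ((-5 + 7*(-1))*10)/(-375) = ((-5 - 7)*10)*(-1/375) = -12*10*(-1/375) = -120*(-1/375) = 8/25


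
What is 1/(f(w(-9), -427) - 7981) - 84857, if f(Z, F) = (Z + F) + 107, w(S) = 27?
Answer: -702106819/8274 ≈ -84857.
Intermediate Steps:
f(Z, F) = 107 + F + Z (f(Z, F) = (F + Z) + 107 = 107 + F + Z)
1/(f(w(-9), -427) - 7981) - 84857 = 1/((107 - 427 + 27) - 7981) - 84857 = 1/(-293 - 7981) - 84857 = 1/(-8274) - 84857 = -1/8274 - 84857 = -702106819/8274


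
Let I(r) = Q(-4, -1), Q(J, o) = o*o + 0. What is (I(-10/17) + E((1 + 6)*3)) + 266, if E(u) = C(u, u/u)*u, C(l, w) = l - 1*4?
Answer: 624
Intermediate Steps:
C(l, w) = -4 + l (C(l, w) = l - 4 = -4 + l)
Q(J, o) = o**2 (Q(J, o) = o**2 + 0 = o**2)
E(u) = u*(-4 + u) (E(u) = (-4 + u)*u = u*(-4 + u))
I(r) = 1 (I(r) = (-1)**2 = 1)
(I(-10/17) + E((1 + 6)*3)) + 266 = (1 + ((1 + 6)*3)*(-4 + (1 + 6)*3)) + 266 = (1 + (7*3)*(-4 + 7*3)) + 266 = (1 + 21*(-4 + 21)) + 266 = (1 + 21*17) + 266 = (1 + 357) + 266 = 358 + 266 = 624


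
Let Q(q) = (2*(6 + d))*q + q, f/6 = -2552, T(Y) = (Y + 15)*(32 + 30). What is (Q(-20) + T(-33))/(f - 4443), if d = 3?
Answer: 1496/19755 ≈ 0.075728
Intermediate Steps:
T(Y) = 930 + 62*Y (T(Y) = (15 + Y)*62 = 930 + 62*Y)
f = -15312 (f = 6*(-2552) = -15312)
Q(q) = 19*q (Q(q) = (2*(6 + 3))*q + q = (2*9)*q + q = 18*q + q = 19*q)
(Q(-20) + T(-33))/(f - 4443) = (19*(-20) + (930 + 62*(-33)))/(-15312 - 4443) = (-380 + (930 - 2046))/(-19755) = (-380 - 1116)*(-1/19755) = -1496*(-1/19755) = 1496/19755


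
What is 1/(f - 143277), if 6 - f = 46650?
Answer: -1/189921 ≈ -5.2653e-6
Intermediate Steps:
f = -46644 (f = 6 - 1*46650 = 6 - 46650 = -46644)
1/(f - 143277) = 1/(-46644 - 143277) = 1/(-189921) = -1/189921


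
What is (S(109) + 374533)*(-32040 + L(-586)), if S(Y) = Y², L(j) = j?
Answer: -12607143164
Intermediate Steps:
(S(109) + 374533)*(-32040 + L(-586)) = (109² + 374533)*(-32040 - 586) = (11881 + 374533)*(-32626) = 386414*(-32626) = -12607143164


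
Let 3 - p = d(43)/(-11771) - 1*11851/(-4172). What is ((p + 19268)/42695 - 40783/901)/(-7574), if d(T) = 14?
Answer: 4774510290751/806959129462360 ≈ 0.0059167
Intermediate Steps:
p = 7561/47084 (p = 3 - (14/(-11771) - 1*11851/(-4172)) = 3 - (14*(-1/11771) - 11851*(-1/4172)) = 3 - (-14/11771 + 1693/596) = 3 - 1*133691/47084 = 3 - 133691/47084 = 7561/47084 ≈ 0.16059)
((p + 19268)/42695 - 40783/901)/(-7574) = ((7561/47084 + 19268)/42695 - 40783/901)/(-7574) = ((907222073/47084)*(1/42695) - 40783*1/901)*(-1/7574) = (907222073/2010251380 - 2399/53)*(-1/7574) = -4774510290751/106543323140*(-1/7574) = 4774510290751/806959129462360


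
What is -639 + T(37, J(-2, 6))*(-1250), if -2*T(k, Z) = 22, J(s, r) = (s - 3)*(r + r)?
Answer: 13111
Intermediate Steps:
J(s, r) = 2*r*(-3 + s) (J(s, r) = (-3 + s)*(2*r) = 2*r*(-3 + s))
T(k, Z) = -11 (T(k, Z) = -1/2*22 = -11)
-639 + T(37, J(-2, 6))*(-1250) = -639 - 11*(-1250) = -639 + 13750 = 13111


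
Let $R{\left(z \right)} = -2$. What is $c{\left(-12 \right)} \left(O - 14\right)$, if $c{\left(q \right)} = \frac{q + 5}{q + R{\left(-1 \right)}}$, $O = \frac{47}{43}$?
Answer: $- \frac{555}{86} \approx -6.4535$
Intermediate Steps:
$O = \frac{47}{43}$ ($O = 47 \cdot \frac{1}{43} = \frac{47}{43} \approx 1.093$)
$c{\left(q \right)} = \frac{5 + q}{-2 + q}$ ($c{\left(q \right)} = \frac{q + 5}{q - 2} = \frac{5 + q}{-2 + q}$)
$c{\left(-12 \right)} \left(O - 14\right) = \frac{5 - 12}{-2 - 12} \left(\frac{47}{43} - 14\right) = \frac{1}{-14} \left(-7\right) \left(- \frac{555}{43}\right) = \left(- \frac{1}{14}\right) \left(-7\right) \left(- \frac{555}{43}\right) = \frac{1}{2} \left(- \frac{555}{43}\right) = - \frac{555}{86}$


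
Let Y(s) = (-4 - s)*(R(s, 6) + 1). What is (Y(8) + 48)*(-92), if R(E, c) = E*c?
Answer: 49680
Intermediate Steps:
Y(s) = (1 + 6*s)*(-4 - s) (Y(s) = (-4 - s)*(s*6 + 1) = (-4 - s)*(6*s + 1) = (-4 - s)*(1 + 6*s) = (1 + 6*s)*(-4 - s))
(Y(8) + 48)*(-92) = ((-4 - 25*8 - 6*8²) + 48)*(-92) = ((-4 - 200 - 6*64) + 48)*(-92) = ((-4 - 200 - 384) + 48)*(-92) = (-588 + 48)*(-92) = -540*(-92) = 49680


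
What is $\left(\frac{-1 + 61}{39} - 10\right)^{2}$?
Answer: $\frac{12100}{169} \approx 71.598$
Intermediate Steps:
$\left(\frac{-1 + 61}{39} - 10\right)^{2} = \left(60 \cdot \frac{1}{39} - 10\right)^{2} = \left(\frac{20}{13} - 10\right)^{2} = \left(- \frac{110}{13}\right)^{2} = \frac{12100}{169}$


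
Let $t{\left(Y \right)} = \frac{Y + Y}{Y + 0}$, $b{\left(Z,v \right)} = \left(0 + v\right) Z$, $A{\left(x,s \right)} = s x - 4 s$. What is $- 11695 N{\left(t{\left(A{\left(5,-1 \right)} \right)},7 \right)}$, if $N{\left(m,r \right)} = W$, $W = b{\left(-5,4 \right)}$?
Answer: $233900$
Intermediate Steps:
$A{\left(x,s \right)} = - 4 s + s x$
$b{\left(Z,v \right)} = Z v$ ($b{\left(Z,v \right)} = v Z = Z v$)
$W = -20$ ($W = \left(-5\right) 4 = -20$)
$t{\left(Y \right)} = 2$ ($t{\left(Y \right)} = \frac{2 Y}{Y} = 2$)
$N{\left(m,r \right)} = -20$
$- 11695 N{\left(t{\left(A{\left(5,-1 \right)} \right)},7 \right)} = \left(-11695\right) \left(-20\right) = 233900$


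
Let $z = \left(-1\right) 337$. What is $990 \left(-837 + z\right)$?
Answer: $-1162260$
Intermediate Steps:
$z = -337$
$990 \left(-837 + z\right) = 990 \left(-837 - 337\right) = 990 \left(-1174\right) = -1162260$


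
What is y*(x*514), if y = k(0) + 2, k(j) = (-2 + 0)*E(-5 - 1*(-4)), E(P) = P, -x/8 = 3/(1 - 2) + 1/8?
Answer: 47288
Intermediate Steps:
x = 23 (x = -8*(3/(1 - 2) + 1/8) = -8*(3/(-1) + 1*(⅛)) = -8*(3*(-1) + ⅛) = -8*(-3 + ⅛) = -8*(-23/8) = 23)
k(j) = 2 (k(j) = (-2 + 0)*(-5 - 1*(-4)) = -2*(-5 + 4) = -2*(-1) = 2)
y = 4 (y = 2 + 2 = 4)
y*(x*514) = 4*(23*514) = 4*11822 = 47288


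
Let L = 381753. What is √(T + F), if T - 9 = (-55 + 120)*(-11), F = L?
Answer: √381047 ≈ 617.29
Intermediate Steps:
F = 381753
T = -706 (T = 9 + (-55 + 120)*(-11) = 9 + 65*(-11) = 9 - 715 = -706)
√(T + F) = √(-706 + 381753) = √381047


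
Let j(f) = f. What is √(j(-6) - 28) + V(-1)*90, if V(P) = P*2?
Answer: -180 + I*√34 ≈ -180.0 + 5.831*I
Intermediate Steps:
V(P) = 2*P
√(j(-6) - 28) + V(-1)*90 = √(-6 - 28) + (2*(-1))*90 = √(-34) - 2*90 = I*√34 - 180 = -180 + I*√34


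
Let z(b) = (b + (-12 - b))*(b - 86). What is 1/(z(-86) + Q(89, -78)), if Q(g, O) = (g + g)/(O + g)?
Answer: 11/22882 ≈ 0.00048073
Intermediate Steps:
z(b) = 1032 - 12*b (z(b) = -12*(-86 + b) = 1032 - 12*b)
Q(g, O) = 2*g/(O + g) (Q(g, O) = (2*g)/(O + g) = 2*g/(O + g))
1/(z(-86) + Q(89, -78)) = 1/((1032 - 12*(-86)) + 2*89/(-78 + 89)) = 1/((1032 + 1032) + 2*89/11) = 1/(2064 + 2*89*(1/11)) = 1/(2064 + 178/11) = 1/(22882/11) = 11/22882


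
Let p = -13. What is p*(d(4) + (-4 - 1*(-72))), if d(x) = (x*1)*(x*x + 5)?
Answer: -1976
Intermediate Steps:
d(x) = x*(5 + x²) (d(x) = x*(x² + 5) = x*(5 + x²))
p*(d(4) + (-4 - 1*(-72))) = -13*(4*(5 + 4²) + (-4 - 1*(-72))) = -13*(4*(5 + 16) + (-4 + 72)) = -13*(4*21 + 68) = -13*(84 + 68) = -13*152 = -1976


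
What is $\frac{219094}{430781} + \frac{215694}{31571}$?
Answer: $\frac{99833893688}{13600186951} \approx 7.3406$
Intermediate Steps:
$\frac{219094}{430781} + \frac{215694}{31571} = \frac{99833893688}{13600186951}$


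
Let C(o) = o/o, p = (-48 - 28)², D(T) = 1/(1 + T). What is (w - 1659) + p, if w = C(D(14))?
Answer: 4118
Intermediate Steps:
p = 5776 (p = (-76)² = 5776)
C(o) = 1
w = 1
(w - 1659) + p = (1 - 1659) + 5776 = -1658 + 5776 = 4118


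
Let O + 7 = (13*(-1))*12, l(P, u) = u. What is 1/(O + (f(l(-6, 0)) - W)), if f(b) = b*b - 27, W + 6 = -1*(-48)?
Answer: -1/232 ≈ -0.0043103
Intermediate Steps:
W = 42 (W = -6 - 1*(-48) = -6 + 48 = 42)
f(b) = -27 + b**2 (f(b) = b**2 - 27 = -27 + b**2)
O = -163 (O = -7 + (13*(-1))*12 = -7 - 13*12 = -7 - 156 = -163)
1/(O + (f(l(-6, 0)) - W)) = 1/(-163 + ((-27 + 0**2) - 1*42)) = 1/(-163 + ((-27 + 0) - 42)) = 1/(-163 + (-27 - 42)) = 1/(-163 - 69) = 1/(-232) = -1/232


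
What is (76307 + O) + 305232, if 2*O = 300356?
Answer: 531717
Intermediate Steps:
O = 150178 (O = (½)*300356 = 150178)
(76307 + O) + 305232 = (76307 + 150178) + 305232 = 226485 + 305232 = 531717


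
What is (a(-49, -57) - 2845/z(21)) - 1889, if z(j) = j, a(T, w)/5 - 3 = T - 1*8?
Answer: -48184/21 ≈ -2294.5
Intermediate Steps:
a(T, w) = -25 + 5*T (a(T, w) = 15 + 5*(T - 1*8) = 15 + 5*(T - 8) = 15 + 5*(-8 + T) = 15 + (-40 + 5*T) = -25 + 5*T)
(a(-49, -57) - 2845/z(21)) - 1889 = ((-25 + 5*(-49)) - 2845/21) - 1889 = ((-25 - 245) - 2845*1/21) - 1889 = (-270 - 2845/21) - 1889 = -8515/21 - 1889 = -48184/21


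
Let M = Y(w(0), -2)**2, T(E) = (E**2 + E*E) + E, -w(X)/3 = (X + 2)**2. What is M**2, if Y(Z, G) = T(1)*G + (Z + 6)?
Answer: 20736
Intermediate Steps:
w(X) = -3*(2 + X)**2 (w(X) = -3*(X + 2)**2 = -3*(2 + X)**2)
T(E) = E + 2*E**2 (T(E) = (E**2 + E**2) + E = 2*E**2 + E = E + 2*E**2)
Y(Z, G) = 6 + Z + 3*G (Y(Z, G) = (1*(1 + 2*1))*G + (Z + 6) = (1*(1 + 2))*G + (6 + Z) = (1*3)*G + (6 + Z) = 3*G + (6 + Z) = 6 + Z + 3*G)
M = 144 (M = (6 - 3*(2 + 0)**2 + 3*(-2))**2 = (6 - 3*2**2 - 6)**2 = (6 - 3*4 - 6)**2 = (6 - 12 - 6)**2 = (-12)**2 = 144)
M**2 = 144**2 = 20736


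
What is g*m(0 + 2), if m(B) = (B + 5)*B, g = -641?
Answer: -8974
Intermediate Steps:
m(B) = B*(5 + B) (m(B) = (5 + B)*B = B*(5 + B))
g*m(0 + 2) = -641*(0 + 2)*(5 + (0 + 2)) = -1282*(5 + 2) = -1282*7 = -641*14 = -8974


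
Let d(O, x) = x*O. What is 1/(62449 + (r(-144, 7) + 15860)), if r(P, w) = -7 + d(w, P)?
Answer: 1/77294 ≈ 1.2938e-5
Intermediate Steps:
d(O, x) = O*x
r(P, w) = -7 + P*w (r(P, w) = -7 + w*P = -7 + P*w)
1/(62449 + (r(-144, 7) + 15860)) = 1/(62449 + ((-7 - 144*7) + 15860)) = 1/(62449 + ((-7 - 1008) + 15860)) = 1/(62449 + (-1015 + 15860)) = 1/(62449 + 14845) = 1/77294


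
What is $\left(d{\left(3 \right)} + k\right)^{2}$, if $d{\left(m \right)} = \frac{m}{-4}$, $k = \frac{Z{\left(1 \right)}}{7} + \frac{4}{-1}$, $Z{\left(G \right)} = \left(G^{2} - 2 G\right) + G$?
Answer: $\frac{361}{16} \approx 22.563$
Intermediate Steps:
$Z{\left(G \right)} = G^{2} - G$
$k = -4$ ($k = \frac{1 \left(-1 + 1\right)}{7} + \frac{4}{-1} = 1 \cdot 0 \cdot \frac{1}{7} + 4 \left(-1\right) = 0 \cdot \frac{1}{7} - 4 = 0 - 4 = -4$)
$d{\left(m \right)} = - \frac{m}{4}$ ($d{\left(m \right)} = m \left(- \frac{1}{4}\right) = - \frac{m}{4}$)
$\left(d{\left(3 \right)} + k\right)^{2} = \left(\left(- \frac{1}{4}\right) 3 - 4\right)^{2} = \left(- \frac{3}{4} - 4\right)^{2} = \left(- \frac{19}{4}\right)^{2} = \frac{361}{16}$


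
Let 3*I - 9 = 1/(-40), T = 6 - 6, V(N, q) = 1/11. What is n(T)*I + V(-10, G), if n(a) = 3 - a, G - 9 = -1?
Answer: 3989/440 ≈ 9.0659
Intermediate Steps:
G = 8 (G = 9 - 1 = 8)
V(N, q) = 1/11
T = 0
I = 359/120 (I = 3 + (1/3)/(-40) = 3 + (1/3)*(-1/40) = 3 - 1/120 = 359/120 ≈ 2.9917)
n(T)*I + V(-10, G) = (3 - 1*0)*(359/120) + 1/11 = (3 + 0)*(359/120) + 1/11 = 3*(359/120) + 1/11 = 359/40 + 1/11 = 3989/440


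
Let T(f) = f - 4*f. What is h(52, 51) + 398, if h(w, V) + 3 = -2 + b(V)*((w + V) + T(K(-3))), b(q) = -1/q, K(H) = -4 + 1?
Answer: 19931/51 ≈ 390.80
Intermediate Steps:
K(H) = -3
T(f) = -3*f
h(w, V) = -5 - (9 + V + w)/V (h(w, V) = -3 + (-2 + (-1/V)*((w + V) - 3*(-3))) = -3 + (-2 + (-1/V)*((V + w) + 9)) = -3 + (-2 + (-1/V)*(9 + V + w)) = -3 + (-2 - (9 + V + w)/V) = -5 - (9 + V + w)/V)
h(52, 51) + 398 = (-9 - 1*52 - 6*51)/51 + 398 = (-9 - 52 - 306)/51 + 398 = (1/51)*(-367) + 398 = -367/51 + 398 = 19931/51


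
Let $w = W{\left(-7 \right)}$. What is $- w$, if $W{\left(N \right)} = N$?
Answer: $7$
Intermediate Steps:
$w = -7$
$- w = \left(-1\right) \left(-7\right) = 7$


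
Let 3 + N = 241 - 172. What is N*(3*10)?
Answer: 1980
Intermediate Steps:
N = 66 (N = -3 + (241 - 172) = -3 + 69 = 66)
N*(3*10) = 66*(3*10) = 66*30 = 1980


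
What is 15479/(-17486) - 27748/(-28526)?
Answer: 21823787/249402818 ≈ 0.087504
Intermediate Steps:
15479/(-17486) - 27748/(-28526) = 15479*(-1/17486) - 27748*(-1/28526) = -15479/17486 + 13874/14263 = 21823787/249402818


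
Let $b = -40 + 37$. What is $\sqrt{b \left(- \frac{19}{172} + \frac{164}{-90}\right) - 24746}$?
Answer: $\frac{i \sqrt{41170170045}}{1290} \approx 157.29 i$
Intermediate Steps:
$b = -3$
$\sqrt{b \left(- \frac{19}{172} + \frac{164}{-90}\right) - 24746} = \sqrt{- 3 \left(- \frac{19}{172} + \frac{164}{-90}\right) - 24746} = \sqrt{- 3 \left(\left(-19\right) \frac{1}{172} + 164 \left(- \frac{1}{90}\right)\right) - 24746} = \sqrt{- 3 \left(- \frac{19}{172} - \frac{82}{45}\right) - 24746} = \sqrt{\left(-3\right) \left(- \frac{14959}{7740}\right) - 24746} = \sqrt{\frac{14959}{2580} - 24746} = \sqrt{- \frac{63829721}{2580}} = \frac{i \sqrt{41170170045}}{1290}$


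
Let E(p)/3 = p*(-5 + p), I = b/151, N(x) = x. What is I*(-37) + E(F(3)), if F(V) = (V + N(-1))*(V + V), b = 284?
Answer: 27544/151 ≈ 182.41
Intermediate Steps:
I = 284/151 ≈ 1.8808
F(V) = 2*V*(-1 + V) (F(V) = (V - 1)*(V + V) = (-1 + V)*(2*V) = 2*V*(-1 + V))
E(p) = 3*p*(-5 + p) (E(p) = 3*(p*(-5 + p)) = 3*p*(-5 + p))
I*(-37) + E(F(3)) = (284/151)*(-37) + 3*(2*3*(-1 + 3))*(-5 + 2*3*(-1 + 3)) = -10508/151 + 3*(2*3*2)*(-5 + 2*3*2) = -10508/151 + 3*12*(-5 + 12) = -10508/151 + 3*12*7 = -10508/151 + 252 = 27544/151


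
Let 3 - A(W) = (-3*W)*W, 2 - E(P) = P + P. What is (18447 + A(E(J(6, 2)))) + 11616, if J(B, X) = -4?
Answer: 30366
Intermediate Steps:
E(P) = 2 - 2*P (E(P) = 2 - (P + P) = 2 - 2*P)
A(W) = 3 + 3*W² (A(W) = 3 - (-3*W)*W = 3 - (-3)*W² = 3 + 3*W²)
(18447 + A(E(J(6, 2)))) + 11616 = (18447 + (3 + 3*(2 - 2*(-4))²)) + 11616 = (18447 + (3 + 3*(2 + 8)²)) + 11616 = (18447 + (3 + 3*10²)) + 11616 = (18447 + (3 + 3*100)) + 11616 = (18447 + (3 + 300)) + 11616 = (18447 + 303) + 11616 = 18750 + 11616 = 30366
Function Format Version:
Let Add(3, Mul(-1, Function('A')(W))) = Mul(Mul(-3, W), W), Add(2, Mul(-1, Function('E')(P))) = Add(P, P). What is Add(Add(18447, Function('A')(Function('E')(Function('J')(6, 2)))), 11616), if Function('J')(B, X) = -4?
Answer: 30366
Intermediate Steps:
Function('E')(P) = Add(2, Mul(-2, P)) (Function('E')(P) = Add(2, Mul(-1, Add(P, P))) = Add(2, Mul(-1, Mul(2, P))) = Add(2, Mul(-2, P)))
Function('A')(W) = Add(3, Mul(3, Pow(W, 2))) (Function('A')(W) = Add(3, Mul(-1, Mul(Mul(-3, W), W))) = Add(3, Mul(-1, Mul(-3, Pow(W, 2)))) = Add(3, Mul(3, Pow(W, 2))))
Add(Add(18447, Function('A')(Function('E')(Function('J')(6, 2)))), 11616) = Add(Add(18447, Add(3, Mul(3, Pow(Add(2, Mul(-2, -4)), 2)))), 11616) = Add(Add(18447, Add(3, Mul(3, Pow(Add(2, 8), 2)))), 11616) = Add(Add(18447, Add(3, Mul(3, Pow(10, 2)))), 11616) = Add(Add(18447, Add(3, Mul(3, 100))), 11616) = Add(Add(18447, Add(3, 300)), 11616) = Add(Add(18447, 303), 11616) = Add(18750, 11616) = 30366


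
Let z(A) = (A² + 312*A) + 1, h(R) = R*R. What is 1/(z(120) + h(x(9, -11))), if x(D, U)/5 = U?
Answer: 1/54866 ≈ 1.8226e-5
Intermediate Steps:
x(D, U) = 5*U
h(R) = R²
z(A) = 1 + A² + 312*A
1/(z(120) + h(x(9, -11))) = 1/((1 + 120² + 312*120) + (5*(-11))²) = 1/((1 + 14400 + 37440) + (-55)²) = 1/(51841 + 3025) = 1/54866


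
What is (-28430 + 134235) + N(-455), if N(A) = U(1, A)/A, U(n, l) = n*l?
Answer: 105806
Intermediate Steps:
U(n, l) = l*n
N(A) = 1 (N(A) = (A*1)/A = A/A = 1)
(-28430 + 134235) + N(-455) = (-28430 + 134235) + 1 = 105805 + 1 = 105806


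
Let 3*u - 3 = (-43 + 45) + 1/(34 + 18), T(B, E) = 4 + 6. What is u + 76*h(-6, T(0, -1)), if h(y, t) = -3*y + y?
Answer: 47511/52 ≈ 913.67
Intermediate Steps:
T(B, E) = 10
u = 87/52 (u = 1 + ((-43 + 45) + 1/(34 + 18))/3 = 1 + (2 + 1/52)/3 = 1 + (1/3)*(105/52) = 1 + 35/52 = 87/52 ≈ 1.6731)
h(y, t) = -2*y
u + 76*h(-6, T(0, -1)) = 87/52 + 76*(-2*(-6)) = 87/52 + 76*12 = 87/52 + 912 = 47511/52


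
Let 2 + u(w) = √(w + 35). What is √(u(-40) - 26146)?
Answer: √(-26148 + I*√5) ≈ 0.0069 + 161.7*I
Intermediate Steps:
u(w) = -2 + √(35 + w) (u(w) = -2 + √(w + 35) = -2 + √(35 + w))
√(u(-40) - 26146) = √((-2 + √(35 - 40)) - 26146) = √((-2 + √(-5)) - 26146) = √((-2 + I*√5) - 26146) = √(-26148 + I*√5)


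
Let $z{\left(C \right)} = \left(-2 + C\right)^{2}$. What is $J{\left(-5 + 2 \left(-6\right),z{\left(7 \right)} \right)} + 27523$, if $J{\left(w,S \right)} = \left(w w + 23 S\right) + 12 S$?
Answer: $28687$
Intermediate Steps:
$J{\left(w,S \right)} = w^{2} + 35 S$ ($J{\left(w,S \right)} = \left(w^{2} + 23 S\right) + 12 S = w^{2} + 35 S$)
$J{\left(-5 + 2 \left(-6\right),z{\left(7 \right)} \right)} + 27523 = \left(\left(-5 + 2 \left(-6\right)\right)^{2} + 35 \left(-2 + 7\right)^{2}\right) + 27523 = \left(\left(-5 - 12\right)^{2} + 35 \cdot 5^{2}\right) + 27523 = \left(\left(-17\right)^{2} + 35 \cdot 25\right) + 27523 = \left(289 + 875\right) + 27523 = 1164 + 27523 = 28687$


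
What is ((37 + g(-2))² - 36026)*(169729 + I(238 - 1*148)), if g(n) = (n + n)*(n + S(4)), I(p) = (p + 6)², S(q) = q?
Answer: -6296179825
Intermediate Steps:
I(p) = (6 + p)²
g(n) = 2*n*(4 + n) (g(n) = (n + n)*(n + 4) = (2*n)*(4 + n) = 2*n*(4 + n))
((37 + g(-2))² - 36026)*(169729 + I(238 - 1*148)) = ((37 + 2*(-2)*(4 - 2))² - 36026)*(169729 + (6 + (238 - 1*148))²) = ((37 + 2*(-2)*2)² - 36026)*(169729 + (6 + (238 - 148))²) = ((37 - 8)² - 36026)*(169729 + (6 + 90)²) = (29² - 36026)*(169729 + 96²) = (841 - 36026)*(169729 + 9216) = -35185*178945 = -6296179825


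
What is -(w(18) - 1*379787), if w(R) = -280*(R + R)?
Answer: 389867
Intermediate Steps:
w(R) = -560*R
-(w(18) - 1*379787) = -(-560*18 - 1*379787) = -(-10080 - 379787) = -1*(-389867) = 389867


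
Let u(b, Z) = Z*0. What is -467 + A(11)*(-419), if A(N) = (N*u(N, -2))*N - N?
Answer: 4142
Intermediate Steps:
u(b, Z) = 0
A(N) = -N (A(N) = (N*0)*N - N = 0*N - N = 0 - N = -N)
-467 + A(11)*(-419) = -467 - 1*11*(-419) = -467 - 11*(-419) = -467 + 4609 = 4142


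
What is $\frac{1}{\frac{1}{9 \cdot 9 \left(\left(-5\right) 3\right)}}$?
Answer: $-1215$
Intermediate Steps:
$\frac{1}{\frac{1}{9 \cdot 9 \left(\left(-5\right) 3\right)}} = \frac{1}{\frac{1}{81 \left(-15\right)}} = \frac{1}{\frac{1}{-1215}} = \frac{1}{- \frac{1}{1215}} = -1215$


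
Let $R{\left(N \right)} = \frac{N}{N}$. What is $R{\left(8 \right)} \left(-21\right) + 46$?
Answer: $25$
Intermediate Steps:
$R{\left(N \right)} = 1$
$R{\left(8 \right)} \left(-21\right) + 46 = 1 \left(-21\right) + 46 = -21 + 46 = 25$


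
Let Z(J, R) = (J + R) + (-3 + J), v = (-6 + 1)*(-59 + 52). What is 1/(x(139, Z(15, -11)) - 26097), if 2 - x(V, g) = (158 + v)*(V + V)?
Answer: -1/79749 ≈ -1.2539e-5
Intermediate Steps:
v = 35 (v = -5*(-7) = 35)
Z(J, R) = -3 + R + 2*J
x(V, g) = 2 - 386*V (x(V, g) = 2 - (158 + 35)*(V + V) = 2 - 193*2*V = 2 - 386*V)
1/(x(139, Z(15, -11)) - 26097) = 1/((2 - 386*139) - 26097) = 1/((2 - 53654) - 26097) = 1/(-53652 - 26097) = 1/(-79749) = -1/79749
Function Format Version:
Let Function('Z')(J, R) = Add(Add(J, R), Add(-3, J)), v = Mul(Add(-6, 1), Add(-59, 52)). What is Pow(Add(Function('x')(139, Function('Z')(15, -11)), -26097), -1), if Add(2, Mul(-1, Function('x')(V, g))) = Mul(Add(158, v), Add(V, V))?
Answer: Rational(-1, 79749) ≈ -1.2539e-5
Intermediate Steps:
v = 35 (v = Mul(-5, -7) = 35)
Function('Z')(J, R) = Add(-3, R, Mul(2, J))
Function('x')(V, g) = Add(2, Mul(-386, V)) (Function('x')(V, g) = Add(2, Mul(-1, Mul(Add(158, 35), Add(V, V)))) = Add(2, Mul(-1, Mul(193, Mul(2, V)))) = Add(2, Mul(-1, Mul(386, V))) = Add(2, Mul(-386, V)))
Pow(Add(Function('x')(139, Function('Z')(15, -11)), -26097), -1) = Pow(Add(Add(2, Mul(-386, 139)), -26097), -1) = Pow(Add(Add(2, -53654), -26097), -1) = Pow(Add(-53652, -26097), -1) = Pow(-79749, -1) = Rational(-1, 79749)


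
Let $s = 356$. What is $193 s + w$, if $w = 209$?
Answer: $68917$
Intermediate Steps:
$193 s + w = 193 \cdot 356 + 209 = 68708 + 209 = 68917$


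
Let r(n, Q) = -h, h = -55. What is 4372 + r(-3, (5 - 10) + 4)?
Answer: 4427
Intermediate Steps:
r(n, Q) = 55 (r(n, Q) = -1*(-55) = 55)
4372 + r(-3, (5 - 10) + 4) = 4372 + 55 = 4427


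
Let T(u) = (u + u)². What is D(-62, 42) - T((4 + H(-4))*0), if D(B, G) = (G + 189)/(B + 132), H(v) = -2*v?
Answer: 33/10 ≈ 3.3000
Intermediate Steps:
T(u) = 4*u² (T(u) = (2*u)² = 4*u²)
D(B, G) = (189 + G)/(132 + B)
D(-62, 42) - T((4 + H(-4))*0) = (189 + 42)/(132 - 62) - 4*((4 - 2*(-4))*0)² = 231/70 - 4*((4 + 8)*0)² = (1/70)*231 - 4*(12*0)² = 33/10 - 4*0² = 33/10 - 4*0 = 33/10 - 1*0 = 33/10 + 0 = 33/10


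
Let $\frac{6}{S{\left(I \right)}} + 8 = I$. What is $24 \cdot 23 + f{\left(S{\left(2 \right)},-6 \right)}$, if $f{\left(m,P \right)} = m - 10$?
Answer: $541$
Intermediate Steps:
$S{\left(I \right)} = \frac{6}{-8 + I}$
$f{\left(m,P \right)} = -10 + m$
$24 \cdot 23 + f{\left(S{\left(2 \right)},-6 \right)} = 24 \cdot 23 - \left(10 - \frac{6}{-8 + 2}\right) = 552 - \left(10 - \frac{6}{-6}\right) = 552 + \left(-10 + 6 \left(- \frac{1}{6}\right)\right) = 552 - 11 = 541$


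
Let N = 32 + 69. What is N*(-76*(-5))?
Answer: 38380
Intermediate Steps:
N = 101
N*(-76*(-5)) = 101*(-76*(-5)) = 101*380 = 38380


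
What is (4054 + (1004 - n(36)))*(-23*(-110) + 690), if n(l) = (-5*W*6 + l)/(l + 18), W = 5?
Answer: 146642020/9 ≈ 1.6294e+7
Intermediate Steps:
n(l) = (-150 + l)/(18 + l) (n(l) = (-5*5*6 + l)/(l + 18) = (-25*6 + l)/(18 + l) = (-150 + l)/(18 + l))
(4054 + (1004 - n(36)))*(-23*(-110) + 690) = (4054 + (1004 - (-150 + 36)/(18 + 36)))*(-23*(-110) + 690) = (4054 + (1004 - (-114)/54))*(2530 + 690) = (4054 + (1004 - (-114)/54))*3220 = (4054 + (1004 - 1*(-19/9)))*3220 = (4054 + (1004 + 19/9))*3220 = (4054 + 9055/9)*3220 = (45541/9)*3220 = 146642020/9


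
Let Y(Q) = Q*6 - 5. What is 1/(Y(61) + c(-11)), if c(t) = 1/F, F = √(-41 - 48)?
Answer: 32129/11598570 + I*√89/11598570 ≈ 0.0027701 + 8.1337e-7*I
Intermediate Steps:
F = I*√89 (F = √(-89) = I*√89 ≈ 9.434*I)
c(t) = -I*√89/89 (c(t) = 1/(I*√89) = -I*√89/89)
Y(Q) = -5 + 6*Q (Y(Q) = 6*Q - 5 = -5 + 6*Q)
1/(Y(61) + c(-11)) = 1/((-5 + 6*61) - I*√89/89) = 1/((-5 + 366) - I*√89/89) = 1/(361 - I*√89/89)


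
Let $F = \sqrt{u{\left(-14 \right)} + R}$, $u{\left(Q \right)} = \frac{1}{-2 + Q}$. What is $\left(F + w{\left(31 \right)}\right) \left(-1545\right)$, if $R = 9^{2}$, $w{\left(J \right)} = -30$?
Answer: $46350 - \frac{1545 \sqrt{1295}}{4} \approx 32450.0$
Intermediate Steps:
$R = 81$
$F = \frac{\sqrt{1295}}{4}$ ($F = \sqrt{\frac{1}{-2 - 14} + 81} = \sqrt{\frac{1}{-16} + 81} = \sqrt{- \frac{1}{16} + 81} = \sqrt{\frac{1295}{16}} = \frac{\sqrt{1295}}{4} \approx 8.9965$)
$\left(F + w{\left(31 \right)}\right) \left(-1545\right) = \left(\frac{\sqrt{1295}}{4} - 30\right) \left(-1545\right) = \left(-30 + \frac{\sqrt{1295}}{4}\right) \left(-1545\right) = 46350 - \frac{1545 \sqrt{1295}}{4}$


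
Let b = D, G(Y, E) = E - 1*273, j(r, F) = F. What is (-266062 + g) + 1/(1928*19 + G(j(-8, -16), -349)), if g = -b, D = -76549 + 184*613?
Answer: -10886003049/36010 ≈ -3.0231e+5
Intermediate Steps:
G(Y, E) = -273 + E (G(Y, E) = E - 273 = -273 + E)
D = 36243 (D = -76549 + 112792 = 36243)
b = 36243
g = -36243 (g = -1*36243 = -36243)
(-266062 + g) + 1/(1928*19 + G(j(-8, -16), -349)) = (-266062 - 36243) + 1/(1928*19 + (-273 - 349)) = -302305 + 1/(36632 - 622) = -302305 + 1/36010 = -10886003049/36010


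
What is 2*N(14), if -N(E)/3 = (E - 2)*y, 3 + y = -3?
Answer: 432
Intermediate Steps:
y = -6 (y = -3 - 3 = -6)
N(E) = -36 + 18*E (N(E) = -3*(E - 2)*(-6) = -3*(-2 + E)*(-6) = -3*(12 - 6*E) = -36 + 18*E)
2*N(14) = 2*(-36 + 18*14) = 2*(-36 + 252) = 2*216 = 432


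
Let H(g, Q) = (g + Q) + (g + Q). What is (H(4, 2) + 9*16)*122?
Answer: 19032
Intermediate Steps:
H(g, Q) = 2*Q + 2*g (H(g, Q) = (Q + g) + (Q + g) = 2*Q + 2*g)
(H(4, 2) + 9*16)*122 = ((2*2 + 2*4) + 9*16)*122 = ((4 + 8) + 144)*122 = (12 + 144)*122 = 156*122 = 19032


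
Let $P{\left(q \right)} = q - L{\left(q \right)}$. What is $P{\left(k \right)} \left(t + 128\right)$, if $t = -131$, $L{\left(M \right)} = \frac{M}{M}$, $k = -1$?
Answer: $6$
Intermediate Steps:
$L{\left(M \right)} = 1$
$P{\left(q \right)} = -1 + q$ ($P{\left(q \right)} = q - 1 = -1 + q$)
$P{\left(k \right)} \left(t + 128\right) = \left(-1 - 1\right) \left(-131 + 128\right) = \left(-2\right) \left(-3\right) = 6$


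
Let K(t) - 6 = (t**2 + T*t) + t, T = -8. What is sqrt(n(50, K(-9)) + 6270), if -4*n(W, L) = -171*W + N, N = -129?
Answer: 33*sqrt(31)/2 ≈ 91.868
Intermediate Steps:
K(t) = 6 + t**2 - 7*t (K(t) = 6 + ((t**2 - 8*t) + t) = 6 + (t**2 - 7*t) = 6 + t**2 - 7*t)
n(W, L) = 129/4 + 171*W/4 (n(W, L) = -(-171*W - 129)/4 = -(-129 - 171*W)/4 = 129/4 + 171*W/4)
sqrt(n(50, K(-9)) + 6270) = sqrt((129/4 + (171/4)*50) + 6270) = sqrt((129/4 + 4275/2) + 6270) = sqrt(8679/4 + 6270) = sqrt(33759/4) = 33*sqrt(31)/2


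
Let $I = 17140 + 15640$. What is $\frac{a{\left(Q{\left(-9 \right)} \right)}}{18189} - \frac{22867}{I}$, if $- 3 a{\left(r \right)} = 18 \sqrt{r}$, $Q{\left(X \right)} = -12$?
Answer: $- \frac{22867}{32780} - \frac{4 i \sqrt{3}}{6063} \approx -0.69759 - 0.0011427 i$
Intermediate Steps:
$I = 32780$
$a{\left(r \right)} = - 6 \sqrt{r}$ ($a{\left(r \right)} = - \frac{18 \sqrt{r}}{3} = - 6 \sqrt{r}$)
$\frac{a{\left(Q{\left(-9 \right)} \right)}}{18189} - \frac{22867}{I} = \frac{\left(-6\right) \sqrt{-12}}{18189} - \frac{22867}{32780} = - 6 \cdot 2 i \sqrt{3} \cdot \frac{1}{18189} - \frac{22867}{32780} = - 12 i \sqrt{3} \cdot \frac{1}{18189} - \frac{22867}{32780} = - \frac{4 i \sqrt{3}}{6063} - \frac{22867}{32780} = - \frac{22867}{32780} - \frac{4 i \sqrt{3}}{6063}$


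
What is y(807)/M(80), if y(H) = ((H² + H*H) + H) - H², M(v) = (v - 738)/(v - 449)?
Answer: 120304332/329 ≈ 3.6567e+5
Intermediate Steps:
M(v) = (-738 + v)/(-449 + v)
y(H) = H + H² (y(H) = ((H² + H²) + H) - H² = (2*H² + H) - H² = (H + 2*H²) - H² = H + H²)
y(807)/M(80) = (807*(1 + 807))/(((-738 + 80)/(-449 + 80))) = (807*808)/((-658/(-369))) = 652056/((-1/369*(-658))) = 652056/(658/369) = 652056*(369/658) = 120304332/329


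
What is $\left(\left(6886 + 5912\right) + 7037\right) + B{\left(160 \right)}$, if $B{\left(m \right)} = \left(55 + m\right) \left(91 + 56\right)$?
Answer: $51440$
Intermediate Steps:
$B{\left(m \right)} = 8085 + 147 m$ ($B{\left(m \right)} = \left(55 + m\right) 147 = 8085 + 147 m$)
$\left(\left(6886 + 5912\right) + 7037\right) + B{\left(160 \right)} = \left(\left(6886 + 5912\right) + 7037\right) + \left(8085 + 147 \cdot 160\right) = \left(12798 + 7037\right) + \left(8085 + 23520\right) = 19835 + 31605 = 51440$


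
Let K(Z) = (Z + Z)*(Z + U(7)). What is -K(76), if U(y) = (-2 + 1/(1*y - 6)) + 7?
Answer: -12464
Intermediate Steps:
U(y) = 5 + 1/(-6 + y) (U(y) = (-2 + 1/(y - 6)) + 7 = (-2 + 1/(-6 + y)) + 7 = 5 + 1/(-6 + y))
K(Z) = 2*Z*(6 + Z) (K(Z) = (Z + Z)*(Z + (-29 + 5*7)/(-6 + 7)) = (2*Z)*(Z + (-29 + 35)/1) = (2*Z)*(Z + 1*6) = (2*Z)*(Z + 6) = (2*Z)*(6 + Z) = 2*Z*(6 + Z))
-K(76) = -2*76*(6 + 76) = -2*76*82 = -1*12464 = -12464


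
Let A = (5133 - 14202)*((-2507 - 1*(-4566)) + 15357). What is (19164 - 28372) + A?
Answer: -157954912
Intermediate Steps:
A = -157945704 (A = -9069*((-2507 + 4566) + 15357) = -9069*(2059 + 15357) = -9069*17416 = -157945704)
(19164 - 28372) + A = (19164 - 28372) - 157945704 = -9208 - 157945704 = -157954912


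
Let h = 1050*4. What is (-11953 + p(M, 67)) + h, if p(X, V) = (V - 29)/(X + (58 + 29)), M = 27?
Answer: -23258/3 ≈ -7752.7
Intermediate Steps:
h = 4200
p(X, V) = (-29 + V)/(87 + X) (p(X, V) = (-29 + V)/(X + 87) = (-29 + V)/(87 + X))
(-11953 + p(M, 67)) + h = (-11953 + (-29 + 67)/(87 + 27)) + 4200 = (-11953 + 38/114) + 4200 = (-11953 + (1/114)*38) + 4200 = (-11953 + ⅓) + 4200 = -35858/3 + 4200 = -23258/3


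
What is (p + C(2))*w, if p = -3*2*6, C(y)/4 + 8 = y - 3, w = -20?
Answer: 1440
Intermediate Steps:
C(y) = -44 + 4*y (C(y) = -32 + 4*(y - 3) = -32 + 4*(-3 + y) = -32 + (-12 + 4*y) = -44 + 4*y)
p = -36 (p = -6*6 = -36)
(p + C(2))*w = (-36 + (-44 + 4*2))*(-20) = (-36 + (-44 + 8))*(-20) = (-36 - 36)*(-20) = -72*(-20) = 1440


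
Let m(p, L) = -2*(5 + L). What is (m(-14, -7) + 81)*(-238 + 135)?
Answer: -8755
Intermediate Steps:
m(p, L) = -10 - 2*L
(m(-14, -7) + 81)*(-238 + 135) = ((-10 - 2*(-7)) + 81)*(-238 + 135) = ((-10 + 14) + 81)*(-103) = (4 + 81)*(-103) = 85*(-103) = -8755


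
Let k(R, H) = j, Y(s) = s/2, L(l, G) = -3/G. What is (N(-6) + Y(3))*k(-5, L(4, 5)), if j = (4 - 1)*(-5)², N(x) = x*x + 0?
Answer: 5625/2 ≈ 2812.5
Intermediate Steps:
N(x) = x² (N(x) = x² + 0 = x²)
j = 75 (j = 3*25 = 75)
Y(s) = s/2 (Y(s) = s*(½) = s/2)
k(R, H) = 75
(N(-6) + Y(3))*k(-5, L(4, 5)) = ((-6)² + (½)*3)*75 = (36 + 3/2)*75 = (75/2)*75 = 5625/2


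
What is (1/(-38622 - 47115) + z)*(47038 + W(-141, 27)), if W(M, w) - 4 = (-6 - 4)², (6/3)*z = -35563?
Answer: -23956503178581/28579 ≈ -8.3826e+8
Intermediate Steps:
z = -35563/2 (z = (½)*(-35563) = -35563/2 ≈ -17782.)
W(M, w) = 104 (W(M, w) = 4 + (-6 - 4)² = 4 + (-10)² = 4 + 100 = 104)
(1/(-38622 - 47115) + z)*(47038 + W(-141, 27)) = (1/(-38622 - 47115) - 35563/2)*(47038 + 104) = (1/(-85737) - 35563/2)*47142 = (-1/85737 - 35563/2)*47142 = -3049064933/171474*47142 = -23956503178581/28579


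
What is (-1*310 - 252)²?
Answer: 315844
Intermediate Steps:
(-1*310 - 252)² = (-310 - 252)² = (-562)² = 315844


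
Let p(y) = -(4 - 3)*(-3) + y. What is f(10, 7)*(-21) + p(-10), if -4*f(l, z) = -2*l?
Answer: -112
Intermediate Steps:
f(l, z) = l/2 (f(l, z) = -(-1)*l/2 = l/2)
p(y) = 3 + y (p(y) = -1*1*(-3) + y = -1*(-3) + y = 3 + y)
f(10, 7)*(-21) + p(-10) = ((1/2)*10)*(-21) + (3 - 10) = 5*(-21) - 7 = -105 - 7 = -112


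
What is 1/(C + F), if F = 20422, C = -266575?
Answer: -1/246153 ≈ -4.0625e-6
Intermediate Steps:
1/(C + F) = 1/(-266575 + 20422) = 1/(-246153) = -1/246153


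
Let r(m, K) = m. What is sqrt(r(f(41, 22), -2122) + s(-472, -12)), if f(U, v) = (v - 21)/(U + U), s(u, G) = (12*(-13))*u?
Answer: 5*sqrt(19804066)/82 ≈ 271.35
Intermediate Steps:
s(u, G) = -156*u
f(U, v) = (-21 + v)/(2*U) (f(U, v) = (-21 + v)/((2*U)) = (-21 + v)*(1/(2*U)) = (-21 + v)/(2*U))
sqrt(r(f(41, 22), -2122) + s(-472, -12)) = sqrt((1/2)*(-21 + 22)/41 - 156*(-472)) = sqrt((1/2)*(1/41)*1 + 73632) = sqrt(1/82 + 73632) = sqrt(6037825/82) = 5*sqrt(19804066)/82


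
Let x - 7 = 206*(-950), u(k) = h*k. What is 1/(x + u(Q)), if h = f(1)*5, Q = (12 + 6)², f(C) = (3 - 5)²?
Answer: -1/189213 ≈ -5.2851e-6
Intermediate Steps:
f(C) = 4 (f(C) = (-2)² = 4)
Q = 324 (Q = 18² = 324)
h = 20 (h = 4*5 = 20)
u(k) = 20*k
x = -195693 (x = 7 + 206*(-950) = 7 - 195700 = -195693)
1/(x + u(Q)) = 1/(-195693 + 20*324) = 1/(-195693 + 6480) = 1/(-189213) = -1/189213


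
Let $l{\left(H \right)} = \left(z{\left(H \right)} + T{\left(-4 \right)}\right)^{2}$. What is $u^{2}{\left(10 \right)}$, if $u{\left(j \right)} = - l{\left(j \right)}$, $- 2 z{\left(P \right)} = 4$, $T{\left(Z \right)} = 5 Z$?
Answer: $234256$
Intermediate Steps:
$z{\left(P \right)} = -2$ ($z{\left(P \right)} = \left(- \frac{1}{2}\right) 4 = -2$)
$l{\left(H \right)} = 484$ ($l{\left(H \right)} = \left(-2 + 5 \left(-4\right)\right)^{2} = \left(-2 - 20\right)^{2} = \left(-22\right)^{2} = 484$)
$u{\left(j \right)} = -484$ ($u{\left(j \right)} = \left(-1\right) 484 = -484$)
$u^{2}{\left(10 \right)} = \left(-484\right)^{2} = 234256$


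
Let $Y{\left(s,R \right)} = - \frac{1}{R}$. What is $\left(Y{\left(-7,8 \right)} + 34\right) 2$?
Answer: $\frac{271}{4} \approx 67.75$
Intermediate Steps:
$\left(Y{\left(-7,8 \right)} + 34\right) 2 = \left(- \frac{1}{8} + 34\right) 2 = \frac{271}{8} \cdot 2 = \frac{271}{4}$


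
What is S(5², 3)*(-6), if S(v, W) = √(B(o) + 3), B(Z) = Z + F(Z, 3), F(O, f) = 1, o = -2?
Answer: -6*√2 ≈ -8.4853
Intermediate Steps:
B(Z) = 1 + Z (B(Z) = Z + 1 = 1 + Z)
S(v, W) = √2 (S(v, W) = √((1 - 2) + 3) = √(-1 + 3) = √2)
S(5², 3)*(-6) = √2*(-6) = -6*√2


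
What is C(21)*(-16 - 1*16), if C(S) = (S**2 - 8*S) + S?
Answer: -9408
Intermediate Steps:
C(S) = S**2 - 7*S
C(21)*(-16 - 1*16) = (21*(-7 + 21))*(-16 - 1*16) = (21*14)*(-16 - 16) = 294*(-32) = -9408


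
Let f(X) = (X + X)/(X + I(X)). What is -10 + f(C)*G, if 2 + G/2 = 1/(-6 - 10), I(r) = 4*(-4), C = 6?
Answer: -101/20 ≈ -5.0500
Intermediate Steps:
I(r) = -16
f(X) = 2*X/(-16 + X) (f(X) = (X + X)/(X - 16) = (2*X)/(-16 + X) = 2*X/(-16 + X))
G = -33/8 (G = -4 + 2/(-6 - 10) = -4 + 2/(-16) = -4 + 2*(-1/16) = -4 - 1/8 = -33/8 ≈ -4.1250)
-10 + f(C)*G = -10 + (2*6/(-16 + 6))*(-33/8) = -10 + (2*6/(-10))*(-33/8) = -10 + (2*6*(-1/10))*(-33/8) = -10 - 6/5*(-33/8) = -10 + 99/20 = -101/20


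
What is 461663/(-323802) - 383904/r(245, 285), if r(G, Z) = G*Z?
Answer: -52181500661/7536491550 ≈ -6.9238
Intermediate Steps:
461663/(-323802) - 383904/r(245, 285) = 461663/(-323802) - 383904/(245*285) = 461663*(-1/323802) - 383904/69825 = -461663/323802 - 383904*1/69825 = -461663/323802 - 127968/23275 = -52181500661/7536491550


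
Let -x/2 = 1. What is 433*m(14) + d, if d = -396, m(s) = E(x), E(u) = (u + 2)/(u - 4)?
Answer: -396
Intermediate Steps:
x = -2 (x = -2*1 = -2)
E(u) = (2 + u)/(-4 + u)
m(s) = 0 (m(s) = (2 - 2)/(-4 - 2) = 0/(-6) = -⅙*0 = 0)
433*m(14) + d = 433*0 - 396 = 0 - 396 = -396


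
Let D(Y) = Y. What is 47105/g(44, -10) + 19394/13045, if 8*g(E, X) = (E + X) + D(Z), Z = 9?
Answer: 4916711742/560935 ≈ 8765.2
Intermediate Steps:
g(E, X) = 9/8 + E/8 + X/8 (g(E, X) = ((E + X) + 9)/8 = (9 + E + X)/8 = 9/8 + E/8 + X/8)
47105/g(44, -10) + 19394/13045 = 47105/(9/8 + (⅛)*44 + (⅛)*(-10)) + 19394/13045 = 47105/(9/8 + 11/2 - 5/4) + 19394*(1/13045) = 47105/(43/8) + 19394/13045 = 47105*(8/43) + 19394/13045 = 376840/43 + 19394/13045 = 4916711742/560935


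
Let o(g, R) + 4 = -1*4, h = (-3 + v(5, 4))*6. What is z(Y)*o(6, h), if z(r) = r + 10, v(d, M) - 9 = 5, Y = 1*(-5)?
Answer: -40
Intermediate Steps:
Y = -5
v(d, M) = 14 (v(d, M) = 9 + 5 = 14)
h = 66 (h = (-3 + 14)*6 = 11*6 = 66)
z(r) = 10 + r
o(g, R) = -8 (o(g, R) = -4 - 1*4 = -4 - 4 = -8)
z(Y)*o(6, h) = (10 - 5)*(-8) = 5*(-8) = -40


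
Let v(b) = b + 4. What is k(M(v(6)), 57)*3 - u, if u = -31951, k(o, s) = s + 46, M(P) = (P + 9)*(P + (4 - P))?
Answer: 32260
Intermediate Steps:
v(b) = 4 + b
M(P) = 36 + 4*P (M(P) = (9 + P)*4 = 36 + 4*P)
k(o, s) = 46 + s
k(M(v(6)), 57)*3 - u = (46 + 57)*3 - 1*(-31951) = 103*3 + 31951 = 309 + 31951 = 32260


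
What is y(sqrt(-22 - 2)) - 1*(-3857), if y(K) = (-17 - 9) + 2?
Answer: 3833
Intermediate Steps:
y(K) = -24 (y(K) = -26 + 2 = -24)
y(sqrt(-22 - 2)) - 1*(-3857) = -24 - 1*(-3857) = -24 + 3857 = 3833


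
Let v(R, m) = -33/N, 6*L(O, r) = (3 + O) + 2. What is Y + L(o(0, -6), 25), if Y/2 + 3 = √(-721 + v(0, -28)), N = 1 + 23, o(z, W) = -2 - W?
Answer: -9/2 + I*√11558/2 ≈ -4.5 + 53.754*I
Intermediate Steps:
L(O, r) = ⅚ + O/6 (L(O, r) = ((3 + O) + 2)/6 = (5 + O)/6 = ⅚ + O/6)
N = 24
v(R, m) = -11/8 (v(R, m) = -33/24 = -33*1/24 = -11/8)
Y = -6 + I*√11558/2 (Y = -6 + 2*√(-721 - 11/8) = -6 + 2*√(-5779/8) = -6 + 2*(I*√11558/4) = -6 + I*√11558/2 ≈ -6.0 + 53.754*I)
Y + L(o(0, -6), 25) = (-6 + I*√11558/2) + (⅚ + (-2 - 1*(-6))/6) = (-6 + I*√11558/2) + (⅚ + (-2 + 6)/6) = (-6 + I*√11558/2) + (⅚ + (⅙)*4) = (-6 + I*√11558/2) + (⅚ + ⅔) = (-6 + I*√11558/2) + 3/2 = -9/2 + I*√11558/2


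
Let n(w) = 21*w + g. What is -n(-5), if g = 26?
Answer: 79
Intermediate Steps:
n(w) = 26 + 21*w (n(w) = 21*w + 26 = 26 + 21*w)
-n(-5) = -(26 + 21*(-5)) = -(26 - 105) = -1*(-79) = 79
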